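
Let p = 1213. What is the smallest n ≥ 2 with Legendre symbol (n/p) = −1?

2

(2/1213) = −1, so 2 is the smallest positive non-residue mod 1213.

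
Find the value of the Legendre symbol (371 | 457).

Euler's criterion: (371/457) ≡ 371^228 (mod 457).
371^2 ≡ 84 (mod 457)
371^4 ≡ 201 (mod 457)
371^8 ≡ 185 (mod 457)
371^16 ≡ 407 (mod 457)
371^32 ≡ 215 (mod 457)
371^64 ≡ 68 (mod 457)
371^128 ≡ 54 (mod 457)
371^228 = 371^(128+64+32+4) ≡ 456 (mod 457).
Result is 456 ≡ −1, so (371/457) = −1.

-1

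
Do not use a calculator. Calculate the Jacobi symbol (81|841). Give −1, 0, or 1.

Reciprocity: 81 ≡ 1 and 841 ≡ 1 (mod 4), so (81/841) = +(841/81).
Reduce top mod 81: now compute (31/81).
Reciprocity: 31 ≡ 3 and 81 ≡ 1 (mod 4), so (31/81) = +(81/31).
Reduce top mod 31: now compute (19/31).
Reciprocity: 19 ≡ 3 and 31 ≡ 3 (mod 4), so (19/31) = −(31/19).
Reduce top mod 19: now compute (12/19).
Pull out 2^2: since 19 ≡ 3 (mod 8), (2/19) = -1, so (2/19)^2 = +1.
Reciprocity: 3 ≡ 3 and 19 ≡ 3 (mod 4), so (3/19) = −(19/3).
Reduce top mod 3: now compute (1/3).
Reached (1/3) = 1. Collecting the sign flips along the way, the symbol is +1.

1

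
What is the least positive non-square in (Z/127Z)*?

(2/127) = +1, so 2 is a residue.
(3/127) = −1, so 3 is the smallest positive non-residue mod 127.

3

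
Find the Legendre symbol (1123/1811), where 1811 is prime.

-1

Reciprocity: 1123 ≡ 3 and 1811 ≡ 3 (mod 4), so (1123/1811) = −(1811/1123).
Reduce top mod 1123: now compute (688/1123).
Pull out 2^4: since 1123 ≡ 3 (mod 8), (2/1123) = -1, so (2/1123)^4 = +1.
Reciprocity: 43 ≡ 3 and 1123 ≡ 3 (mod 4), so (43/1123) = −(1123/43).
Reduce top mod 43: now compute (5/43).
Reciprocity: 5 ≡ 1 and 43 ≡ 3 (mod 4), so (5/43) = +(43/5).
Reduce top mod 5: now compute (3/5).
Reciprocity: 3 ≡ 3 and 5 ≡ 1 (mod 4), so (3/5) = +(5/3).
Reduce top mod 3: now compute (2/3).
Pull out 2: since 3 ≡ 3 (mod 8), (2/3) = -1.
Reached (1/3) = 1. Collecting the sign flips along the way, the symbol is -1.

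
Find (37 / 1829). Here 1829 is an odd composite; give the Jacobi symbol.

Reciprocity: 37 ≡ 1 and 1829 ≡ 1 (mod 4), so (37/1829) = +(1829/37).
Reduce top mod 37: now compute (16/37).
Pull out 2^4: since 37 ≡ 5 (mod 8), (2/37) = -1, so (2/37)^4 = +1.
Reached (1/37) = 1. Collecting the sign flips along the way, the symbol is +1.

1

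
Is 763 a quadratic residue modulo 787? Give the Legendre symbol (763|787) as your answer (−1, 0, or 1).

-1

Reciprocity: 763 ≡ 3 and 787 ≡ 3 (mod 4), so (763/787) = −(787/763).
Reduce top mod 763: now compute (24/763).
Pull out 2^3: since 763 ≡ 3 (mod 8), (2/763) = -1, so (2/763)^3 = -1.
Reciprocity: 3 ≡ 3 and 763 ≡ 3 (mod 4), so (3/763) = −(763/3).
Reduce top mod 3: now compute (1/3).
Reached (1/3) = 1. Collecting the sign flips along the way, the symbol is -1.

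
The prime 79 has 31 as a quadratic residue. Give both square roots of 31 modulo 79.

Since 79 ≡ 3 (mod 4), a square root of 31 is 31^((79+1)/4) = 31^20 mod 79.
Repeated squaring: 31^2≡13, 31^4≡11, 31^8≡42, 31^16≡26 (mod 79).
31^20 = 31^(16+4) ≡ 49 (mod 79).
Check: 49² = 2401 ≡ 31 (mod 79). The two roots are 30 and 49.

30, 49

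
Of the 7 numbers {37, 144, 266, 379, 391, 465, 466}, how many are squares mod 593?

4

(37/593) = +1 → QR.
(144/593) = +1 → QR.
(266/593) = -1 → non-residue.
(379/593) = -1 → non-residue.
(391/593) = +1 → QR.
(465/593) = +1 → QR.
(466/593) = -1 → non-residue.
Total quadratic residues among the 7: 4.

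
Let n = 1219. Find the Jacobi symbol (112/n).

-1

Pull out 2^4: since 1219 ≡ 3 (mod 8), (2/1219) = -1, so (2/1219)^4 = +1.
Reciprocity: 7 ≡ 3 and 1219 ≡ 3 (mod 4), so (7/1219) = −(1219/7).
Reduce top mod 7: now compute (1/7).
Reached (1/7) = 1. Collecting the sign flips along the way, the symbol is -1.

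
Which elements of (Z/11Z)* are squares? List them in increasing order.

Square k = 1,…,5 (k and 11−k give the same square):
1²=1, 2²=4, 3²=9, 4²≡5, 5²≡3 (mod 11).
So the quadratic residues mod 11 are {1, 3, 4, 5, 9}.

1 3 4 5 9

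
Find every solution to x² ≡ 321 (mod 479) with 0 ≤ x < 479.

Since 479 ≡ 3 (mod 4), a square root of 321 is 321^((479+1)/4) = 321^120 mod 479.
Repeated squaring: 321^2≡56, 321^4≡262, 321^8≡147, 321^16≡54, 321^32≡42, 321^64≡327 (mod 479).
321^120 = 321^(64+32+16+8) ≡ 92 (mod 479).
Check: 92² = 8464 ≡ 321 (mod 479). The two roots are 92 and 387.

92, 387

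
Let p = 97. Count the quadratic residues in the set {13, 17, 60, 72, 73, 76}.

(13/97) = -1 → non-residue.
(17/97) = -1 → non-residue.
(60/97) = -1 → non-residue.
(72/97) = +1 → QR.
(73/97) = +1 → QR.
(76/97) = -1 → non-residue.
Total quadratic residues among the 6: 2.

2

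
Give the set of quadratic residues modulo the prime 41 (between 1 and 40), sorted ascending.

Square k = 1,…,20 (k and 41−k give the same square):
1²=1, 2²=4, 3²=9, 4²=16, 5²=25, 6²=36, 7²≡8, 8²≡23, 9²≡40, 10²≡18, 11²≡39, 12²≡21, 13²≡5, 14²≡32, 15²≡20, 16²≡10, 17²≡2, 18²≡37, 19²≡33, 20²≡31 (mod 41).
So the quadratic residues mod 41 are {1, 2, 4, 5, 8, 9, 10, 16, 18, 20, 21, 23, 25, 31, 32, 33, 36, 37, 39, 40}.

1,2,4,5,8,9,10,16,18,20,21,23,25,31,32,33,36,37,39,40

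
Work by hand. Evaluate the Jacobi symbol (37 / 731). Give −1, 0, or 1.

1

Reciprocity: 37 ≡ 1 and 731 ≡ 3 (mod 4), so (37/731) = +(731/37).
Reduce top mod 37: now compute (28/37).
Pull out 2^2: since 37 ≡ 5 (mod 8), (2/37) = -1, so (2/37)^2 = +1.
Reciprocity: 7 ≡ 3 and 37 ≡ 1 (mod 4), so (7/37) = +(37/7).
Reduce top mod 7: now compute (2/7).
Pull out 2: since 7 ≡ 7 (mod 8), (2/7) = +1.
Reached (1/7) = 1. Collecting the sign flips along the way, the symbol is +1.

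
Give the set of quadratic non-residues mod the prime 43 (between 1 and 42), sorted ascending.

Square k = 1,…,21 (k and 43−k give the same square):
1²=1, 2²=4, 3²=9, 4²=16, 5²=25, 6²=36, 7²≡6, 8²≡21, 9²≡38, 10²≡14, 11²≡35, 12²≡15, 13²≡40, 14²≡24, 15²≡10, 16²≡41, 17²≡31, 18²≡23, 19²≡17, 20²≡13, 21²≡11 (mod 43).
The residues are {1, 4, 6, 9, 10, 11, 13, 14, 15, 16, 17, 21, 23, 24, 25, 31, 35, 36, 38, 40, 41}; the non-residues are the remaining 21 nonzero classes.

2, 3, 5, 7, 8, 12, 18, 19, 20, 22, 26, 27, 28, 29, 30, 32, 33, 34, 37, 39, 42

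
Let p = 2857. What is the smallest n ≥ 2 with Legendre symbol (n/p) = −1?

5

(2/2857) = +1, so 2 is a residue.
(3/2857) = +1, so 3 is a residue.
(4/2857) = +1, so 4 is a residue.
(5/2857) = −1, so 5 is the smallest positive non-residue mod 2857.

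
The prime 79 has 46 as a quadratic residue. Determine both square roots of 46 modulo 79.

Since 79 ≡ 3 (mod 4), a square root of 46 is 46^((79+1)/4) = 46^20 mod 79.
Repeated squaring: 46^2≡62, 46^4≡52, 46^8≡18, 46^16≡8 (mod 79).
46^20 = 46^(16+4) ≡ 21 (mod 79).
Check: 21² = 441 ≡ 46 (mod 79). The two roots are 21 and 58.

21, 58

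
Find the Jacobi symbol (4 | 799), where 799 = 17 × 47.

1

Pull out 2^2: since 799 ≡ 7 (mod 8), (2/799) = +1, so (2/799)^2 = +1.
Reached (1/799) = 1. Collecting the sign flips along the way, the symbol is +1.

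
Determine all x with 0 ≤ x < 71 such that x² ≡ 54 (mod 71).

14, 57

Since 71 ≡ 3 (mod 4), a square root of 54 is 54^((71+1)/4) = 54^18 mod 71.
Repeated squaring: 54^2≡5, 54^4≡25, 54^8≡57, 54^16≡54 (mod 71).
54^18 = 54^(16+2) ≡ 57 (mod 71).
Check: 57² = 3249 ≡ 54 (mod 71). The two roots are 14 and 57.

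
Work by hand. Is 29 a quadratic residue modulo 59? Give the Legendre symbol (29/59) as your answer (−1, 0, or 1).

Reciprocity: 29 ≡ 1 and 59 ≡ 3 (mod 4), so (29/59) = +(59/29).
Reduce top mod 29: now compute (1/29).
Reached (1/29) = 1. Collecting the sign flips along the way, the symbol is +1.

1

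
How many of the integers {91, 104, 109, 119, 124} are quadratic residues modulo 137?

(91/137) = -1 → non-residue.
(104/137) = -1 → non-residue.
(109/137) = +1 → QR.
(119/137) = +1 → QR.
(124/137) = -1 → non-residue.
Total quadratic residues among the 5: 2.

2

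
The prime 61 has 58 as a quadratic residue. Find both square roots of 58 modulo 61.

27, 34

61 ≡ 1 (mod 4), so we find a root by search.
Trying successive values, 27² = 729 ≡ 58 (mod 61). The other root is 61 − 27 = 34.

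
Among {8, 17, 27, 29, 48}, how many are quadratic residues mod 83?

4

(8/83) = -1 → non-residue.
(17/83) = +1 → QR.
(27/83) = +1 → QR.
(29/83) = +1 → QR.
(48/83) = +1 → QR.
Total quadratic residues among the 5: 4.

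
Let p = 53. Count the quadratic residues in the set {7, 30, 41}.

(7/53) = +1 → QR.
(30/53) = -1 → non-residue.
(41/53) = -1 → non-residue.
Total quadratic residues among the 3: 1.

1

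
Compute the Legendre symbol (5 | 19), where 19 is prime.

1

Reciprocity: 5 ≡ 1 and 19 ≡ 3 (mod 4), so (5/19) = +(19/5).
Reduce top mod 5: now compute (4/5).
Pull out 2^2: since 5 ≡ 5 (mod 8), (2/5) = -1, so (2/5)^2 = +1.
Reached (1/5) = 1. Collecting the sign flips along the way, the symbol is +1.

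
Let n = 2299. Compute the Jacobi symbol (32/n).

-1

Pull out 2^5: since 2299 ≡ 3 (mod 8), (2/2299) = -1, so (2/2299)^5 = -1.
Reached (1/2299) = 1. Collecting the sign flips along the way, the symbol is -1.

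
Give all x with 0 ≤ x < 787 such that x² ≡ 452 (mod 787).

Since 787 ≡ 3 (mod 4), a square root of 452 is 452^((787+1)/4) = 452^197 mod 787.
Repeated squaring: 452^2≡471, 452^4≡694, 452^8≡779, 452^16≡64, 452^32≡161, 452^64≡737, 452^128≡139 (mod 787).
452^197 = 452^(128+64+4+1) ≡ 60 (mod 787).
Check: 60² = 3600 ≡ 452 (mod 787). The two roots are 60 and 727.

60, 727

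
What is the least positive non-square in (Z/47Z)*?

5

(2/47) = +1, so 2 is a residue.
(3/47) = +1, so 3 is a residue.
(4/47) = +1, so 4 is a residue.
(5/47) = −1, so 5 is the smallest positive non-residue mod 47.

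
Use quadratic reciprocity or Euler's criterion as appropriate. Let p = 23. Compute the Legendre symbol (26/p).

First reduce: 26 ≡ 3 (mod 23).
Reciprocity: 3 ≡ 3 and 23 ≡ 3 (mod 4), so (3/23) = −(23/3).
Reduce top mod 3: now compute (2/3).
Pull out 2: since 3 ≡ 3 (mod 8), (2/3) = -1.
Reached (1/3) = 1. Collecting the sign flips along the way, the symbol is +1.

1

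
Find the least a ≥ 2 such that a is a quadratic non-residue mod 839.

11

(2/839) = +1, so 2 is a residue.
(3/839) = +1, so 3 is a residue.
(4/839) = +1, so 4 is a residue.
(5/839) = +1, so 5 is a residue.
(6/839) = +1, so 6 is a residue.
(7/839) = +1, so 7 is a residue.
(8/839) = +1, so 8 is a residue.
(9/839) = +1, so 9 is a residue.
(10/839) = +1, so 10 is a residue.
(11/839) = −1, so 11 is the smallest positive non-residue mod 839.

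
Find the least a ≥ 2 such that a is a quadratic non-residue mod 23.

(2/23) = +1, so 2 is a residue.
(3/23) = +1, so 3 is a residue.
(4/23) = +1, so 4 is a residue.
(5/23) = −1, so 5 is the smallest positive non-residue mod 23.

5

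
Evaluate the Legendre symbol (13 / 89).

Reciprocity: 13 ≡ 1 and 89 ≡ 1 (mod 4), so (13/89) = +(89/13).
Reduce top mod 13: now compute (11/13).
Reciprocity: 11 ≡ 3 and 13 ≡ 1 (mod 4), so (11/13) = +(13/11).
Reduce top mod 11: now compute (2/11).
Pull out 2: since 11 ≡ 3 (mod 8), (2/11) = -1.
Reached (1/11) = 1. Collecting the sign flips along the way, the symbol is -1.

-1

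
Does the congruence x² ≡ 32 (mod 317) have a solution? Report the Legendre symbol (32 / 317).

-1

Pull out 2^5: since 317 ≡ 5 (mod 8), (2/317) = -1, so (2/317)^5 = -1.
Reached (1/317) = 1. Collecting the sign flips along the way, the symbol is -1.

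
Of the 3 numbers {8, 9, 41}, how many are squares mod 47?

(8/47) = +1 → QR.
(9/47) = +1 → QR.
(41/47) = -1 → non-residue.
Total quadratic residues among the 3: 2.

2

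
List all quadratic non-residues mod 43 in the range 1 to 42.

Square k = 1,…,21 (k and 43−k give the same square):
1²=1, 2²=4, 3²=9, 4²=16, 5²=25, 6²=36, 7²≡6, 8²≡21, 9²≡38, 10²≡14, 11²≡35, 12²≡15, 13²≡40, 14²≡24, 15²≡10, 16²≡41, 17²≡31, 18²≡23, 19²≡17, 20²≡13, 21²≡11 (mod 43).
The residues are {1, 4, 6, 9, 10, 11, 13, 14, 15, 16, 17, 21, 23, 24, 25, 31, 35, 36, 38, 40, 41}; the non-residues are the remaining 21 nonzero classes.

2, 3, 5, 7, 8, 12, 18, 19, 20, 22, 26, 27, 28, 29, 30, 32, 33, 34, 37, 39, 42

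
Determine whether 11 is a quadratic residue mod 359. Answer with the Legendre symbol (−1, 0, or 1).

1

Reciprocity: 11 ≡ 3 and 359 ≡ 3 (mod 4), so (11/359) = −(359/11).
Reduce top mod 11: now compute (7/11).
Reciprocity: 7 ≡ 3 and 11 ≡ 3 (mod 4), so (7/11) = −(11/7).
Reduce top mod 7: now compute (4/7).
Pull out 2^2: since 7 ≡ 7 (mod 8), (2/7) = +1, so (2/7)^2 = +1.
Reached (1/7) = 1. Collecting the sign flips along the way, the symbol is +1.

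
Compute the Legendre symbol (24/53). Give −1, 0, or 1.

Pull out 2^3: since 53 ≡ 5 (mod 8), (2/53) = -1, so (2/53)^3 = -1.
Reciprocity: 3 ≡ 3 and 53 ≡ 1 (mod 4), so (3/53) = +(53/3).
Reduce top mod 3: now compute (2/3).
Pull out 2: since 3 ≡ 3 (mod 8), (2/3) = -1.
Reached (1/3) = 1. Collecting the sign flips along the way, the symbol is +1.

1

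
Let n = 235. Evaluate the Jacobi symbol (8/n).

Pull out 2^3: since 235 ≡ 3 (mod 8), (2/235) = -1, so (2/235)^3 = -1.
Reached (1/235) = 1. Collecting the sign flips along the way, the symbol is -1.

-1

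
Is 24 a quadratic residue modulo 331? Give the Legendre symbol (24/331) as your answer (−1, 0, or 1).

Pull out 2^3: since 331 ≡ 3 (mod 8), (2/331) = -1, so (2/331)^3 = -1.
Reciprocity: 3 ≡ 3 and 331 ≡ 3 (mod 4), so (3/331) = −(331/3).
Reduce top mod 3: now compute (1/3).
Reached (1/3) = 1. Collecting the sign flips along the way, the symbol is +1.

1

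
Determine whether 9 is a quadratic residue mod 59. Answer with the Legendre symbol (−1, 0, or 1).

1

Reciprocity: 9 ≡ 1 and 59 ≡ 3 (mod 4), so (9/59) = +(59/9).
Reduce top mod 9: now compute (5/9).
Reciprocity: 5 ≡ 1 and 9 ≡ 1 (mod 4), so (5/9) = +(9/5).
Reduce top mod 5: now compute (4/5).
Pull out 2^2: since 5 ≡ 5 (mod 8), (2/5) = -1, so (2/5)^2 = +1.
Reached (1/5) = 1. Collecting the sign flips along the way, the symbol is +1.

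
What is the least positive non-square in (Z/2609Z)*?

3

(2/2609) = +1, so 2 is a residue.
(3/2609) = −1, so 3 is the smallest positive non-residue mod 2609.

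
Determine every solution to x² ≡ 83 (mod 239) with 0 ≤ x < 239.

Since 239 ≡ 3 (mod 4), a square root of 83 is 83^((239+1)/4) = 83^60 mod 239.
Repeated squaring: 83^2≡197, 83^4≡91, 83^8≡155, 83^16≡125, 83^32≡90 (mod 239).
83^60 = 83^(32+16+8+4) ≡ 68 (mod 239).
Check: 68² = 4624 ≡ 83 (mod 239). The two roots are 68 and 171.

68, 171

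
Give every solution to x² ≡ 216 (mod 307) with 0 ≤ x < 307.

38, 269

Since 307 ≡ 3 (mod 4), a square root of 216 is 216^((307+1)/4) = 216^77 mod 307.
Repeated squaring: 216^2≡299, 216^4≡64, 216^8≡105, 216^16≡280, 216^32≡115, 216^64≡24 (mod 307).
216^77 = 216^(64+8+4+1) ≡ 269 (mod 307).
Check: 269² = 72361 ≡ 216 (mod 307). The two roots are 38 and 269.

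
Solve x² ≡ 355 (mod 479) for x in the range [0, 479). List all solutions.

Since 479 ≡ 3 (mod 4), a square root of 355 is 355^((479+1)/4) = 355^120 mod 479.
Repeated squaring: 355^2≡48, 355^4≡388, 355^8≡138, 355^16≡363, 355^32≡44, 355^64≡20 (mod 479).
355^120 = 355^(64+32+16+8) ≡ 350 (mod 479).
Check: 350² = 122500 ≡ 355 (mod 479). The two roots are 129 and 350.

129, 350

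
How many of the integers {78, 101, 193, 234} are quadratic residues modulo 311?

3

(78/311) = +1 → QR.
(101/311) = -1 → non-residue.
(193/311) = +1 → QR.
(234/311) = +1 → QR.
Total quadratic residues among the 4: 3.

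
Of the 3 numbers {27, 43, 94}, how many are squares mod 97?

(27/97) = +1 → QR.
(43/97) = +1 → QR.
(94/97) = +1 → QR.
Total quadratic residues among the 3: 3.

3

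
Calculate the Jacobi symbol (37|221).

1

Reciprocity: 37 ≡ 1 and 221 ≡ 1 (mod 4), so (37/221) = +(221/37).
Reduce top mod 37: now compute (36/37).
Pull out 2^2: since 37 ≡ 5 (mod 8), (2/37) = -1, so (2/37)^2 = +1.
Reciprocity: 9 ≡ 1 and 37 ≡ 1 (mod 4), so (9/37) = +(37/9).
Reduce top mod 9: now compute (1/9).
Reached (1/9) = 1. Collecting the sign flips along the way, the symbol is +1.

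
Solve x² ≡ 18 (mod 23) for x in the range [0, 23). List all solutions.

Since 23 ≡ 3 (mod 4), a square root of 18 is 18^((23+1)/4) = 18^6 mod 23.
Repeated squaring: 18^2≡2, 18^4≡4 (mod 23).
18^6 = 18^(4+2) ≡ 8 (mod 23).
Check: 8² = 64 ≡ 18 (mod 23). The two roots are 8 and 15.

8, 15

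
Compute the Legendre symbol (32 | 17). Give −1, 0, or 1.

First reduce: 32 ≡ 15 (mod 17).
Reciprocity: 15 ≡ 3 and 17 ≡ 1 (mod 4), so (15/17) = +(17/15).
Reduce top mod 15: now compute (2/15).
Pull out 2: since 15 ≡ 7 (mod 8), (2/15) = +1.
Reached (1/15) = 1. Collecting the sign flips along the way, the symbol is +1.

1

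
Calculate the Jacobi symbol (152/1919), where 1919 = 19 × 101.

Pull out 2^3: since 1919 ≡ 7 (mod 8), (2/1919) = +1, so (2/1919)^3 = +1.
Reciprocity: 19 ≡ 3 and 1919 ≡ 3 (mod 4), so (19/1919) = −(1919/19).
Reduce top mod 19: now compute (0/19).
Top reduces to 0: gcd > 1, so the symbol is 0.

0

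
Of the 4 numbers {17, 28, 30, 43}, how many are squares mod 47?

(17/47) = +1 → QR.
(28/47) = +1 → QR.
(30/47) = -1 → non-residue.
(43/47) = -1 → non-residue.
Total quadratic residues among the 4: 2.

2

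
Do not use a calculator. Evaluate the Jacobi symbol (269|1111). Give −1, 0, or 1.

-1

Reciprocity: 269 ≡ 1 and 1111 ≡ 3 (mod 4), so (269/1111) = +(1111/269).
Reduce top mod 269: now compute (35/269).
Reciprocity: 35 ≡ 3 and 269 ≡ 1 (mod 4), so (35/269) = +(269/35).
Reduce top mod 35: now compute (24/35).
Pull out 2^3: since 35 ≡ 3 (mod 8), (2/35) = -1, so (2/35)^3 = -1.
Reciprocity: 3 ≡ 3 and 35 ≡ 3 (mod 4), so (3/35) = −(35/3).
Reduce top mod 3: now compute (2/3).
Pull out 2: since 3 ≡ 3 (mod 8), (2/3) = -1.
Reached (1/3) = 1. Collecting the sign flips along the way, the symbol is -1.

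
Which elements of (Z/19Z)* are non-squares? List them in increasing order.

Square k = 1,…,9 (k and 19−k give the same square):
1²=1, 2²=4, 3²=9, 4²=16, 5²≡6, 6²≡17, 7²≡11, 8²≡7, 9²≡5 (mod 19).
The residues are {1, 4, 5, 6, 7, 9, 11, 16, 17}; the non-residues are the remaining 9 nonzero classes.

2 3 8 10 12 13 14 15 18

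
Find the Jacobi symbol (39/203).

-1

Reciprocity: 39 ≡ 3 and 203 ≡ 3 (mod 4), so (39/203) = −(203/39).
Reduce top mod 39: now compute (8/39).
Pull out 2^3: since 39 ≡ 7 (mod 8), (2/39) = +1, so (2/39)^3 = +1.
Reached (1/39) = 1. Collecting the sign flips along the way, the symbol is -1.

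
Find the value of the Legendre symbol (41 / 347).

Euler's criterion: (41/347) ≡ 41^173 (mod 347).
41^2 ≡ 293 (mod 347)
41^4 ≡ 140 (mod 347)
41^8 ≡ 168 (mod 347)
41^16 ≡ 117 (mod 347)
41^32 ≡ 156 (mod 347)
41^64 ≡ 46 (mod 347)
41^128 ≡ 34 (mod 347)
41^173 = 41^(128+32+8+4+1) ≡ 346 (mod 347).
Result is 346 ≡ −1, so (41/347) = −1.

-1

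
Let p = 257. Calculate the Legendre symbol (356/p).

Euler's criterion: (356/257) ≡ 99^128 (mod 257).
99^2 ≡ 35 (mod 257)
99^4 ≡ 197 (mod 257)
99^8 ≡ 2 (mod 257)
99^16 ≡ 4 (mod 257)
99^32 ≡ 16 (mod 257)
99^64 ≡ 256 (mod 257)
99^128 ≡ 1 (mod 257)
99^128 = 99^(128) ≡ 1 (mod 257).
Result is 1, so (356/257) = 1.

1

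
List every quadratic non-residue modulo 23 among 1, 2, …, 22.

5 7 10 11 14 15 17 19 20 21 22

Square k = 1,…,11 (k and 23−k give the same square):
1²=1, 2²=4, 3²=9, 4²=16, 5²≡2, 6²≡13, 7²≡3, 8²≡18, 9²≡12, 10²≡8, 11²≡6 (mod 23).
The residues are {1, 2, 3, 4, 6, 8, 9, 12, 13, 16, 18}; the non-residues are the remaining 11 nonzero classes.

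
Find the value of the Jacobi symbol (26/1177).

Pull out 2: since 1177 ≡ 1 (mod 8), (2/1177) = +1.
Reciprocity: 13 ≡ 1 and 1177 ≡ 1 (mod 4), so (13/1177) = +(1177/13).
Reduce top mod 13: now compute (7/13).
Reciprocity: 7 ≡ 3 and 13 ≡ 1 (mod 4), so (7/13) = +(13/7).
Reduce top mod 7: now compute (6/7).
Pull out 2: since 7 ≡ 7 (mod 8), (2/7) = +1.
Reciprocity: 3 ≡ 3 and 7 ≡ 3 (mod 4), so (3/7) = −(7/3).
Reduce top mod 3: now compute (1/3).
Reached (1/3) = 1. Collecting the sign flips along the way, the symbol is -1.

-1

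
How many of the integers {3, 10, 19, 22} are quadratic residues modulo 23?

1

(3/23) = +1 → QR.
(10/23) = -1 → non-residue.
(19/23) = -1 → non-residue.
(22/23) = -1 → non-residue.
Total quadratic residues among the 4: 1.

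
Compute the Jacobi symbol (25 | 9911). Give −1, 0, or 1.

1

Reciprocity: 25 ≡ 1 and 9911 ≡ 3 (mod 4), so (25/9911) = +(9911/25).
Reduce top mod 25: now compute (11/25).
Reciprocity: 11 ≡ 3 and 25 ≡ 1 (mod 4), so (11/25) = +(25/11).
Reduce top mod 11: now compute (3/11).
Reciprocity: 3 ≡ 3 and 11 ≡ 3 (mod 4), so (3/11) = −(11/3).
Reduce top mod 3: now compute (2/3).
Pull out 2: since 3 ≡ 3 (mod 8), (2/3) = -1.
Reached (1/3) = 1. Collecting the sign flips along the way, the symbol is +1.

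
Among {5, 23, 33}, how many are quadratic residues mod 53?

(5/53) = -1 → non-residue.
(23/53) = -1 → non-residue.
(33/53) = -1 → non-residue.
Total quadratic residues among the 3: 0.

0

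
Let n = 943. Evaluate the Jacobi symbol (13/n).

Reciprocity: 13 ≡ 1 and 943 ≡ 3 (mod 4), so (13/943) = +(943/13).
Reduce top mod 13: now compute (7/13).
Reciprocity: 7 ≡ 3 and 13 ≡ 1 (mod 4), so (7/13) = +(13/7).
Reduce top mod 7: now compute (6/7).
Pull out 2: since 7 ≡ 7 (mod 8), (2/7) = +1.
Reciprocity: 3 ≡ 3 and 7 ≡ 3 (mod 4), so (3/7) = −(7/3).
Reduce top mod 3: now compute (1/3).
Reached (1/3) = 1. Collecting the sign flips along the way, the symbol is -1.

-1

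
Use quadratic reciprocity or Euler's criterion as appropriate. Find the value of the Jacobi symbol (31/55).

Reciprocity: 31 ≡ 3 and 55 ≡ 3 (mod 4), so (31/55) = −(55/31).
Reduce top mod 31: now compute (24/31).
Pull out 2^3: since 31 ≡ 7 (mod 8), (2/31) = +1, so (2/31)^3 = +1.
Reciprocity: 3 ≡ 3 and 31 ≡ 3 (mod 4), so (3/31) = −(31/3).
Reduce top mod 3: now compute (1/3).
Reached (1/3) = 1. Collecting the sign flips along the way, the symbol is +1.

1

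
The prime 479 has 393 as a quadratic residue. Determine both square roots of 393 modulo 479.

65, 414

Since 479 ≡ 3 (mod 4), a square root of 393 is 393^((479+1)/4) = 393^120 mod 479.
Repeated squaring: 393^2≡211, 393^4≡453, 393^8≡197, 393^16≡10, 393^32≡100, 393^64≡420 (mod 479).
393^120 = 393^(64+32+16+8) ≡ 414 (mod 479).
Check: 414² = 171396 ≡ 393 (mod 479). The two roots are 65 and 414.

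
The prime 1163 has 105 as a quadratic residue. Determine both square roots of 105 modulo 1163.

Since 1163 ≡ 3 (mod 4), a square root of 105 is 105^((1163+1)/4) = 105^291 mod 1163.
Repeated squaring: 105^2≡558, 105^4≡843, 105^8≡56, 105^16≡810, 105^32≡168, 105^64≡312, 105^128≡815, 105^256≡152 (mod 1163).
105^291 = 105^(256+32+2+1) ≡ 97 (mod 1163).
Check: 97² = 9409 ≡ 105 (mod 1163). The two roots are 97 and 1066.

97, 1066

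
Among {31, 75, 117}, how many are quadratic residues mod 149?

(31/149) = +1 → QR.
(75/149) = -1 → non-residue.
(117/149) = -1 → non-residue.
Total quadratic residues among the 3: 1.

1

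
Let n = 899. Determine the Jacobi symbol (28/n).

1

Pull out 2^2: since 899 ≡ 3 (mod 8), (2/899) = -1, so (2/899)^2 = +1.
Reciprocity: 7 ≡ 3 and 899 ≡ 3 (mod 4), so (7/899) = −(899/7).
Reduce top mod 7: now compute (3/7).
Reciprocity: 3 ≡ 3 and 7 ≡ 3 (mod 4), so (3/7) = −(7/3).
Reduce top mod 3: now compute (1/3).
Reached (1/3) = 1. Collecting the sign flips along the way, the symbol is +1.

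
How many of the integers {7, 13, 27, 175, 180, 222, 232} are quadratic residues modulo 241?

(7/241) = -1 → non-residue.
(13/241) = -1 → non-residue.
(27/241) = +1 → QR.
(175/241) = -1 → non-residue.
(180/241) = +1 → QR.
(222/241) = -1 → non-residue.
(232/241) = +1 → QR.
Total quadratic residues among the 7: 3.

3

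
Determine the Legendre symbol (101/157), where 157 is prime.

1

Euler's criterion: (101/157) ≡ 101^78 (mod 157).
101^2 ≡ 153 (mod 157)
101^4 ≡ 16 (mod 157)
101^8 ≡ 99 (mod 157)
101^16 ≡ 67 (mod 157)
101^32 ≡ 93 (mod 157)
101^64 ≡ 14 (mod 157)
101^78 = 101^(64+8+4+2) ≡ 1 (mod 157).
Result is 1, so (101/157) = 1.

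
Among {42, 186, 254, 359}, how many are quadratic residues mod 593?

1

(42/593) = +1 → QR.
(186/593) = -1 → non-residue.
(254/593) = -1 → non-residue.
(359/593) = -1 → non-residue.
Total quadratic residues among the 4: 1.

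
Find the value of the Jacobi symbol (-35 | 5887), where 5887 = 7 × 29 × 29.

First reduce: -35 ≡ 5852 (mod 5887).
Pull out 2^2: since 5887 ≡ 7 (mod 8), (2/5887) = +1, so (2/5887)^2 = +1.
Reciprocity: 1463 ≡ 3 and 5887 ≡ 3 (mod 4), so (1463/5887) = −(5887/1463).
Reduce top mod 1463: now compute (35/1463).
Reciprocity: 35 ≡ 3 and 1463 ≡ 3 (mod 4), so (35/1463) = −(1463/35).
Reduce top mod 35: now compute (28/35).
Pull out 2^2: since 35 ≡ 3 (mod 8), (2/35) = -1, so (2/35)^2 = +1.
Reciprocity: 7 ≡ 3 and 35 ≡ 3 (mod 4), so (7/35) = −(35/7).
Reduce top mod 7: now compute (0/7).
Top reduces to 0: gcd > 1, so the symbol is 0.

0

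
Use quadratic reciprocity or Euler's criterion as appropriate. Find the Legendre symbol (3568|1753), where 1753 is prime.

-1

First reduce: 3568 ≡ 62 (mod 1753).
Pull out 2: since 1753 ≡ 1 (mod 8), (2/1753) = +1.
Reciprocity: 31 ≡ 3 and 1753 ≡ 1 (mod 4), so (31/1753) = +(1753/31).
Reduce top mod 31: now compute (17/31).
Reciprocity: 17 ≡ 1 and 31 ≡ 3 (mod 4), so (17/31) = +(31/17).
Reduce top mod 17: now compute (14/17).
Pull out 2: since 17 ≡ 1 (mod 8), (2/17) = +1.
Reciprocity: 7 ≡ 3 and 17 ≡ 1 (mod 4), so (7/17) = +(17/7).
Reduce top mod 7: now compute (3/7).
Reciprocity: 3 ≡ 3 and 7 ≡ 3 (mod 4), so (3/7) = −(7/3).
Reduce top mod 3: now compute (1/3).
Reached (1/3) = 1. Collecting the sign flips along the way, the symbol is -1.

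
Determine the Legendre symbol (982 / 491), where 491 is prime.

First reduce: 982 ≡ 0 (mod 491).
Top reduces to 0: gcd > 1, so the symbol is 0.

0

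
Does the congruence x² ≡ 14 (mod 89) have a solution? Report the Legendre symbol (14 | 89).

Euler's criterion: (14/89) ≡ 14^44 (mod 89).
14^2 ≡ 18 (mod 89)
14^4 ≡ 57 (mod 89)
14^8 ≡ 45 (mod 89)
14^16 ≡ 67 (mod 89)
14^32 ≡ 39 (mod 89)
14^44 = 14^(32+8+4) ≡ 88 (mod 89).
Result is 88 ≡ −1, so (14/89) = −1.

-1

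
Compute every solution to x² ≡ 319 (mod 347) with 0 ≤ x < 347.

Since 347 ≡ 3 (mod 4), a square root of 319 is 319^((347+1)/4) = 319^87 mod 347.
Repeated squaring: 319^2≡90, 319^4≡119, 319^8≡281, 319^16≡192, 319^32≡82, 319^64≡131 (mod 347).
319^87 = 319^(64+16+4+2+1) ≡ 49 (mod 347).
Check: 49² = 2401 ≡ 319 (mod 347). The two roots are 49 and 298.

49, 298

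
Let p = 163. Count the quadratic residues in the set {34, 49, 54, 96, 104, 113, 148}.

6

(34/163) = +1 → QR.
(49/163) = +1 → QR.
(54/163) = +1 → QR.
(96/163) = +1 → QR.
(104/163) = +1 → QR.
(113/163) = +1 → QR.
(148/163) = -1 → non-residue.
Total quadratic residues among the 7: 6.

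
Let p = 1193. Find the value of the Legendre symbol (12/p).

Pull out 2^2: since 1193 ≡ 1 (mod 8), (2/1193) = +1, so (2/1193)^2 = +1.
Reciprocity: 3 ≡ 3 and 1193 ≡ 1 (mod 4), so (3/1193) = +(1193/3).
Reduce top mod 3: now compute (2/3).
Pull out 2: since 3 ≡ 3 (mod 8), (2/3) = -1.
Reached (1/3) = 1. Collecting the sign flips along the way, the symbol is -1.

-1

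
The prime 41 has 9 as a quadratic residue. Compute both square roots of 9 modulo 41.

3, 38

41 ≡ 1 (mod 4), so we find a root by search.
Trying successive values, 3² = 9 ≡ 9 (mod 41). The other root is 41 − 3 = 38.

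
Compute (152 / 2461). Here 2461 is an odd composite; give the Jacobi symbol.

Pull out 2^3: since 2461 ≡ 5 (mod 8), (2/2461) = -1, so (2/2461)^3 = -1.
Reciprocity: 19 ≡ 3 and 2461 ≡ 1 (mod 4), so (19/2461) = +(2461/19).
Reduce top mod 19: now compute (10/19).
Pull out 2: since 19 ≡ 3 (mod 8), (2/19) = -1.
Reciprocity: 5 ≡ 1 and 19 ≡ 3 (mod 4), so (5/19) = +(19/5).
Reduce top mod 5: now compute (4/5).
Pull out 2^2: since 5 ≡ 5 (mod 8), (2/5) = -1, so (2/5)^2 = +1.
Reached (1/5) = 1. Collecting the sign flips along the way, the symbol is +1.

1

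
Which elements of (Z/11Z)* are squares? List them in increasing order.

1,3,4,5,9

Square k = 1,…,5 (k and 11−k give the same square):
1²=1, 2²=4, 3²=9, 4²≡5, 5²≡3 (mod 11).
So the quadratic residues mod 11 are {1, 3, 4, 5, 9}.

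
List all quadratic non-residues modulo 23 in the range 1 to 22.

5,7,10,11,14,15,17,19,20,21,22

Square k = 1,…,11 (k and 23−k give the same square):
1²=1, 2²=4, 3²=9, 4²=16, 5²≡2, 6²≡13, 7²≡3, 8²≡18, 9²≡12, 10²≡8, 11²≡6 (mod 23).
The residues are {1, 2, 3, 4, 6, 8, 9, 12, 13, 16, 18}; the non-residues are the remaining 11 nonzero classes.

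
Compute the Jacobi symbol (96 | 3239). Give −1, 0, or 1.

1

Pull out 2^5: since 3239 ≡ 7 (mod 8), (2/3239) = +1, so (2/3239)^5 = +1.
Reciprocity: 3 ≡ 3 and 3239 ≡ 3 (mod 4), so (3/3239) = −(3239/3).
Reduce top mod 3: now compute (2/3).
Pull out 2: since 3 ≡ 3 (mod 8), (2/3) = -1.
Reached (1/3) = 1. Collecting the sign flips along the way, the symbol is +1.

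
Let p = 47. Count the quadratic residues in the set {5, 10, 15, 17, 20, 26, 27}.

(5/47) = -1 → non-residue.
(10/47) = -1 → non-residue.
(15/47) = -1 → non-residue.
(17/47) = +1 → QR.
(20/47) = -1 → non-residue.
(26/47) = -1 → non-residue.
(27/47) = +1 → QR.
Total quadratic residues among the 7: 2.

2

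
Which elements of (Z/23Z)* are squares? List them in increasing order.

1,2,3,4,6,8,9,12,13,16,18

Square k = 1,…,11 (k and 23−k give the same square):
1²=1, 2²=4, 3²=9, 4²=16, 5²≡2, 6²≡13, 7²≡3, 8²≡18, 9²≡12, 10²≡8, 11²≡6 (mod 23).
So the quadratic residues mod 23 are {1, 2, 3, 4, 6, 8, 9, 12, 13, 16, 18}.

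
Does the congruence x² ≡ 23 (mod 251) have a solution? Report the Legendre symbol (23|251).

Reciprocity: 23 ≡ 3 and 251 ≡ 3 (mod 4), so (23/251) = −(251/23).
Reduce top mod 23: now compute (21/23).
Reciprocity: 21 ≡ 1 and 23 ≡ 3 (mod 4), so (21/23) = +(23/21).
Reduce top mod 21: now compute (2/21).
Pull out 2: since 21 ≡ 5 (mod 8), (2/21) = -1.
Reached (1/21) = 1. Collecting the sign flips along the way, the symbol is +1.

1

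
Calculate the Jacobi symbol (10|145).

Pull out 2: since 145 ≡ 1 (mod 8), (2/145) = +1.
Reciprocity: 5 ≡ 1 and 145 ≡ 1 (mod 4), so (5/145) = +(145/5).
Reduce top mod 5: now compute (0/5).
Top reduces to 0: gcd > 1, so the symbol is 0.

0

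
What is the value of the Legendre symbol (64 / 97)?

1

Euler's criterion: (64/97) ≡ 64^48 (mod 97).
64^2 ≡ 22 (mod 97)
64^4 ≡ 96 (mod 97)
64^8 ≡ 1 (mod 97)
64^16 ≡ 1 (mod 97)
64^32 ≡ 1 (mod 97)
64^48 = 64^(32+16) ≡ 1 (mod 97).
Result is 1, so (64/97) = 1.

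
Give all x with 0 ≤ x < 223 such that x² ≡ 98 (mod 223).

Since 223 ≡ 3 (mod 4), a square root of 98 is 98^((223+1)/4) = 98^56 mod 223.
Repeated squaring: 98^2≡15, 98^4≡2, 98^8≡4, 98^16≡16, 98^32≡33 (mod 223).
98^56 = 98^(32+16+8) ≡ 105 (mod 223).
Check: 105² = 11025 ≡ 98 (mod 223). The two roots are 105 and 118.

105, 118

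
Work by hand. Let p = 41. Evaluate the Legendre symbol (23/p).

1

Reciprocity: 23 ≡ 3 and 41 ≡ 1 (mod 4), so (23/41) = +(41/23).
Reduce top mod 23: now compute (18/23).
Pull out 2: since 23 ≡ 7 (mod 8), (2/23) = +1.
Reciprocity: 9 ≡ 1 and 23 ≡ 3 (mod 4), so (9/23) = +(23/9).
Reduce top mod 9: now compute (5/9).
Reciprocity: 5 ≡ 1 and 9 ≡ 1 (mod 4), so (5/9) = +(9/5).
Reduce top mod 5: now compute (4/5).
Pull out 2^2: since 5 ≡ 5 (mod 8), (2/5) = -1, so (2/5)^2 = +1.
Reached (1/5) = 1. Collecting the sign flips along the way, the symbol is +1.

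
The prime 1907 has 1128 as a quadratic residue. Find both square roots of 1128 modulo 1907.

Since 1907 ≡ 3 (mod 4), a square root of 1128 is 1128^((1907+1)/4) = 1128^477 mod 1907.
Repeated squaring: 1128^2≡415, 1128^4≡595, 1128^8≡1230, 1128^16≡649, 1128^32≡1661, 1128^64≡1399, 1128^128≡619, 1128^256≡1761 (mod 1907).
1128^477 = 1128^(256+128+64+16+8+4+1) ≡ 1779 (mod 1907).
Check: 1779² = 3164841 ≡ 1128 (mod 1907). The two roots are 128 and 1779.

128, 1779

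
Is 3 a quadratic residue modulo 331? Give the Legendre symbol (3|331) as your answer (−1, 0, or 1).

Reciprocity: 3 ≡ 3 and 331 ≡ 3 (mod 4), so (3/331) = −(331/3).
Reduce top mod 3: now compute (1/3).
Reached (1/3) = 1. Collecting the sign flips along the way, the symbol is -1.

-1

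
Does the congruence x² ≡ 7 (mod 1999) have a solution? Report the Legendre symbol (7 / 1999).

-1

Reciprocity: 7 ≡ 3 and 1999 ≡ 3 (mod 4), so (7/1999) = −(1999/7).
Reduce top mod 7: now compute (4/7).
Pull out 2^2: since 7 ≡ 7 (mod 8), (2/7) = +1, so (2/7)^2 = +1.
Reached (1/7) = 1. Collecting the sign flips along the way, the symbol is -1.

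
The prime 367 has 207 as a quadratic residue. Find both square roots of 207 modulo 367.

91, 276

Since 367 ≡ 3 (mod 4), a square root of 207 is 207^((367+1)/4) = 207^92 mod 367.
Repeated squaring: 207^2≡277, 207^4≡26, 207^8≡309, 207^16≡61, 207^32≡51, 207^64≡32 (mod 367).
207^92 = 207^(64+16+8+4) ≡ 91 (mod 367).
Check: 91² = 8281 ≡ 207 (mod 367). The two roots are 91 and 276.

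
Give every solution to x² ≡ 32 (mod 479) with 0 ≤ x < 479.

Since 479 ≡ 3 (mod 4), a square root of 32 is 32^((479+1)/4) = 32^120 mod 479.
Repeated squaring: 32^2≡66, 32^4≡45, 32^8≡109, 32^16≡385, 32^32≡214, 32^64≡291 (mod 479).
32^120 = 32^(64+32+16+8) ≡ 210 (mod 479).
Check: 210² = 44100 ≡ 32 (mod 479). The two roots are 210 and 269.

210, 269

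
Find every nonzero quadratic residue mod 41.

Square k = 1,…,20 (k and 41−k give the same square):
1²=1, 2²=4, 3²=9, 4²=16, 5²=25, 6²=36, 7²≡8, 8²≡23, 9²≡40, 10²≡18, 11²≡39, 12²≡21, 13²≡5, 14²≡32, 15²≡20, 16²≡10, 17²≡2, 18²≡37, 19²≡33, 20²≡31 (mod 41).
So the quadratic residues mod 41 are {1, 2, 4, 5, 8, 9, 10, 16, 18, 20, 21, 23, 25, 31, 32, 33, 36, 37, 39, 40}.

1 2 4 5 8 9 10 16 18 20 21 23 25 31 32 33 36 37 39 40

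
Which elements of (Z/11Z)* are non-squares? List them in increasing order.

Square k = 1,…,5 (k and 11−k give the same square):
1²=1, 2²=4, 3²=9, 4²≡5, 5²≡3 (mod 11).
The residues are {1, 3, 4, 5, 9}; the non-residues are the remaining 5 nonzero classes.

2 6 7 8 10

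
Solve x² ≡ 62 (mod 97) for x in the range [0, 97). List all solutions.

16, 81

97 ≡ 1 (mod 4), so we find a root by search.
Trying successive values, 16² = 256 ≡ 62 (mod 97). The other root is 97 − 16 = 81.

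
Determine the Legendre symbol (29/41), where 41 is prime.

Reciprocity: 29 ≡ 1 and 41 ≡ 1 (mod 4), so (29/41) = +(41/29).
Reduce top mod 29: now compute (12/29).
Pull out 2^2: since 29 ≡ 5 (mod 8), (2/29) = -1, so (2/29)^2 = +1.
Reciprocity: 3 ≡ 3 and 29 ≡ 1 (mod 4), so (3/29) = +(29/3).
Reduce top mod 3: now compute (2/3).
Pull out 2: since 3 ≡ 3 (mod 8), (2/3) = -1.
Reached (1/3) = 1. Collecting the sign flips along the way, the symbol is -1.

-1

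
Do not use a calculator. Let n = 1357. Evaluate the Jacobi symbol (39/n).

Reciprocity: 39 ≡ 3 and 1357 ≡ 1 (mod 4), so (39/1357) = +(1357/39).
Reduce top mod 39: now compute (31/39).
Reciprocity: 31 ≡ 3 and 39 ≡ 3 (mod 4), so (31/39) = −(39/31).
Reduce top mod 31: now compute (8/31).
Pull out 2^3: since 31 ≡ 7 (mod 8), (2/31) = +1, so (2/31)^3 = +1.
Reached (1/31) = 1. Collecting the sign flips along the way, the symbol is -1.

-1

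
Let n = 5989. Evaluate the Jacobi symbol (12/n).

Pull out 2^2: since 5989 ≡ 5 (mod 8), (2/5989) = -1, so (2/5989)^2 = +1.
Reciprocity: 3 ≡ 3 and 5989 ≡ 1 (mod 4), so (3/5989) = +(5989/3).
Reduce top mod 3: now compute (1/3).
Reached (1/3) = 1. Collecting the sign flips along the way, the symbol is +1.

1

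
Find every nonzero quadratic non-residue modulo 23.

5,7,10,11,14,15,17,19,20,21,22

Square k = 1,…,11 (k and 23−k give the same square):
1²=1, 2²=4, 3²=9, 4²=16, 5²≡2, 6²≡13, 7²≡3, 8²≡18, 9²≡12, 10²≡8, 11²≡6 (mod 23).
The residues are {1, 2, 3, 4, 6, 8, 9, 12, 13, 16, 18}; the non-residues are the remaining 11 nonzero classes.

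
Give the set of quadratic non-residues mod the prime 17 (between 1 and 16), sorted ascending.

Square k = 1,…,8 (k and 17−k give the same square):
1²=1, 2²=4, 3²=9, 4²=16, 5²≡8, 6²≡2, 7²≡15, 8²≡13 (mod 17).
The residues are {1, 2, 4, 8, 9, 13, 15, 16}; the non-residues are the remaining 8 nonzero classes.

3 5 6 7 10 11 12 14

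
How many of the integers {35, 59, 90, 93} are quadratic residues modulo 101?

(35/101) = -1 → non-residue.
(59/101) = -1 → non-residue.
(90/101) = -1 → non-residue.
(93/101) = -1 → non-residue.
Total quadratic residues among the 4: 0.

0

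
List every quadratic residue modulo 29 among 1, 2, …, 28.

1 4 5 6 7 9 13 16 20 22 23 24 25 28

Square k = 1,…,14 (k and 29−k give the same square):
1²=1, 2²=4, 3²=9, 4²=16, 5²=25, 6²≡7, 7²≡20, 8²≡6, 9²≡23, 10²≡13, 11²≡5, 12²≡28, 13²≡24, 14²≡22 (mod 29).
So the quadratic residues mod 29 are {1, 4, 5, 6, 7, 9, 13, 16, 20, 22, 23, 24, 25, 28}.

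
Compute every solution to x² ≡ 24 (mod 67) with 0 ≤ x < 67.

15, 52

Since 67 ≡ 3 (mod 4), a square root of 24 is 24^((67+1)/4) = 24^17 mod 67.
Repeated squaring: 24^2≡40, 24^4≡59, 24^8≡64, 24^16≡9 (mod 67).
24^17 = 24^(16+1) ≡ 15 (mod 67).
Check: 15² = 225 ≡ 24 (mod 67). The two roots are 15 and 52.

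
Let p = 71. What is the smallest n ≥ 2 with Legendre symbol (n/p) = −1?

(2/71) = +1, so 2 is a residue.
(3/71) = +1, so 3 is a residue.
(4/71) = +1, so 4 is a residue.
(5/71) = +1, so 5 is a residue.
(6/71) = +1, so 6 is a residue.
(7/71) = −1, so 7 is the smallest positive non-residue mod 71.

7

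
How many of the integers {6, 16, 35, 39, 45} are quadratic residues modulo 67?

(6/67) = +1 → QR.
(16/67) = +1 → QR.
(35/67) = +1 → QR.
(39/67) = +1 → QR.
(45/67) = -1 → non-residue.
Total quadratic residues among the 5: 4.

4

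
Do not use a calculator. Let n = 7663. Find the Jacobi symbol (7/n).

Reciprocity: 7 ≡ 3 and 7663 ≡ 3 (mod 4), so (7/7663) = −(7663/7).
Reduce top mod 7: now compute (5/7).
Reciprocity: 5 ≡ 1 and 7 ≡ 3 (mod 4), so (5/7) = +(7/5).
Reduce top mod 5: now compute (2/5).
Pull out 2: since 5 ≡ 5 (mod 8), (2/5) = -1.
Reached (1/5) = 1. Collecting the sign flips along the way, the symbol is +1.

1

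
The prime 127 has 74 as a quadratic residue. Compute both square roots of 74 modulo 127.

57, 70

Since 127 ≡ 3 (mod 4), a square root of 74 is 74^((127+1)/4) = 74^32 mod 127.
Repeated squaring: 74^2≡15, 74^4≡98, 74^8≡79, 74^16≡18, 74^32≡70 (mod 127).
74^32 = 74^(32) ≡ 70 (mod 127).
Check: 70² = 4900 ≡ 74 (mod 127). The two roots are 57 and 70.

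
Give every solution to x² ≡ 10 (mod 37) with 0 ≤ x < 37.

37 ≡ 1 (mod 4), so we find a root by search.
Trying successive values, 11² = 121 ≡ 10 (mod 37). The other root is 37 − 11 = 26.

11, 26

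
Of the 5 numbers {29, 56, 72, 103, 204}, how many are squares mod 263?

3

(29/263) = -1 → non-residue.
(56/263) = -1 → non-residue.
(72/263) = +1 → QR.
(103/263) = +1 → QR.
(204/263) = +1 → QR.
Total quadratic residues among the 5: 3.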